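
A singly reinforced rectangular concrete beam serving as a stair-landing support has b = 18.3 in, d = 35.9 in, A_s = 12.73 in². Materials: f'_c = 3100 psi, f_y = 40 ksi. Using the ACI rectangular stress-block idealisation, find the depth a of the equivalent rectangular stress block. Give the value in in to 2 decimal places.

a ≈ 10.56 in

T = A_s f_y = 12.73 × 40 = 509.2 kips.
a = T/(0.85 f'_c b) = 509.2/(0.85 × 3.1 × 18.3) = 10.56 in.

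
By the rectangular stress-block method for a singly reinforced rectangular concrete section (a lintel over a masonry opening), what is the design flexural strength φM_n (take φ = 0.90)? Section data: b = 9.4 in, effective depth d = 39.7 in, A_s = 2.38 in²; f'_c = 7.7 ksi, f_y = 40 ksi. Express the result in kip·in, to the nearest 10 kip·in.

φM_n ≈ 3340 kip·in

T = A_s f_y = 2.38 × 40 = 95.2 kips.
a = T/(0.85 f'_c b) = 95.2/(0.85 × 7.7 × 9.4) = 1.547 in.
M_n = T(d − a/2) = 95.2 × (39.7 − 0.7735) = 3705.8 kip·in.
φM_n = 0.90 × 3705.8 = 3335.2 kip·in.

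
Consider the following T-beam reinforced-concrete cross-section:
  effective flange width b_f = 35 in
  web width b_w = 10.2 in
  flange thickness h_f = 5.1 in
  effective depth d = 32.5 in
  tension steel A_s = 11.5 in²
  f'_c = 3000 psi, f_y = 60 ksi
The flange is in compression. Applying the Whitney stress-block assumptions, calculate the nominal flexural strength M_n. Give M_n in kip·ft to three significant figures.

M_n ≈ 1580 kip·ft

Tension: T = A_s f_y = 11.5 × 60 = 690 kips.
Try a within the flange: a = T/(0.85 f'_c b_f) = 690/(0.85 × 3 × 35) = 7.731 in.
a = 7.731 > h_f = 5.1 in: the block extends into the web. Split into flange-overhang and web parts.
C_f = 0.85 f'_c (b_f − b_w) h_f = 0.85 × 3 × (35 − 10.2) × 5.1 = 322.5 kips.
Remaining web compression depth: a_w = (T − C_f)/(0.85 f'_c b_w) = (690 − 322.5)/(0.85 × 3 × 10.2) = 14.129 in.
M_n = C_f(d − h_f/2) + (T − C_f)(d − a_w/2) = 322.5 × (32.5 − 2.55) + 367.5 × (32.5 − 7.0645) = 9658.9 + 9347.5 = 19006.4 kip·in.
M_n = 19006.4/12 = 1583.87 kip·ft.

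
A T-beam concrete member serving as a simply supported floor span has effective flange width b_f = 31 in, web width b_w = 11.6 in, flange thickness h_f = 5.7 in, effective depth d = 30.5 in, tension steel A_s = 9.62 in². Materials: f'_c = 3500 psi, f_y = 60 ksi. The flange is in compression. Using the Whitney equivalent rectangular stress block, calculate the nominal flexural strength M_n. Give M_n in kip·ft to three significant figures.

Tension: T = A_s f_y = 9.62 × 60 = 577.2 kips.
Try a within the flange: a = T/(0.85 f'_c b_f) = 577.2/(0.85 × 3.5 × 31) = 6.259 in.
a = 6.259 > h_f = 5.7 in: the block extends into the web. Split into flange-overhang and web parts.
C_f = 0.85 f'_c (b_f − b_w) h_f = 0.85 × 3.5 × (31 − 11.6) × 5.7 = 329.0 kips.
Remaining web compression depth: a_w = (T − C_f)/(0.85 f'_c b_w) = (577.2 − 329.0)/(0.85 × 3.5 × 11.6) = 7.192 in.
M_n = C_f(d − h_f/2) + (T − C_f)(d − a_w/2) = 329.0 × (30.5 − 2.85) + 248.2 × (30.5 − 3.596) = 9096.9 + 6677.6 = 15774.5 kip·in.
M_n = 15774.5/12 = 1314.54 kip·ft.

M_n ≈ 1310 kip·ft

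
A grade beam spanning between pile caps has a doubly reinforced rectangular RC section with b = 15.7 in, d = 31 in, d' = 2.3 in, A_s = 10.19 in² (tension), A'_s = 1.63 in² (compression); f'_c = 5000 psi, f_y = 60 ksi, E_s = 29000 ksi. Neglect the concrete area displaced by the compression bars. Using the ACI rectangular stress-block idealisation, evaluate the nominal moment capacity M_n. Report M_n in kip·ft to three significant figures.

M_n ≈ 1400 kip·ft

Assume both steels yield.
a = (A_s − A'_s) f_y/(0.85 f'_c b) = (10.19 − 1.63) × 60/(0.85 × 5 × 15.7) = 7.697 in.
c = a/β₁ = 7.697/0.8 = 9.621 in; ε'_s = 0.003(c − d')/c = 0.0023 ≥ ε_y = 0.0021, so the compression steel yields.
M_n = (A_s − A'_s) f_y (d − a/2) + A'_s f_y (d − d') = 513.6 × (31 − 3.8485) + 97.8 × (31 − 2.3) = 13945.0 + 2806.9 = 16751.9 kip·in = 16751.9/12 = 1395.99 kip·ft.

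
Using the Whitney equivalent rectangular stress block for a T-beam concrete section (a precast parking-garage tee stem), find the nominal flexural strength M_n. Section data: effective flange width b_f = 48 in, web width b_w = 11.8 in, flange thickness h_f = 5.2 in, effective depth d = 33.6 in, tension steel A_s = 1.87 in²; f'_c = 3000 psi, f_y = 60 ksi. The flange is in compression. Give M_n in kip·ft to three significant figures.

M_n ≈ 310 kip·ft

Tension: T = A_s f_y = 1.87 × 60 = 112.2 kips.
Try a within the flange: a = T/(0.85 f'_c b_f) = 112.2/(0.85 × 3 × 48) = 0.917 in.
Since a = 0.917 ≤ h_f = 5.2 in, the stress block lies entirely in the flange; analyse as a rectangular beam of width b_f.
M_n = T(d − a/2) = 112.2 × (33.6 − 0.4585) = 3718.5 kip·in.
M_n = 3718.5/12 = 309.88 kip·ft.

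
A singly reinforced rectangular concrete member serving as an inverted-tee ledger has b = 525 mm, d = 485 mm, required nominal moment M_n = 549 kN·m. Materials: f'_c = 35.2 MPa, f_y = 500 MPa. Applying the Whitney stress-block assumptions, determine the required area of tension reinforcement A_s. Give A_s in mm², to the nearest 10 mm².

With M_n = 0.85 f'_c a b (d − a/2), solve the quadratic for a:
a = d − √(d² − 2M_n/(0.85 f'_c b)) = 485 − √(485² − 2 × 549×10⁶/(0.85 × 35.2 × 525)) = 78.40 mm.
A_s = 0.85 f'_c a b / f_y = 0.85 × 35.2 × 78.40 × 525 / 500 = 2463.0 mm².

A_s ≈ 2460 mm²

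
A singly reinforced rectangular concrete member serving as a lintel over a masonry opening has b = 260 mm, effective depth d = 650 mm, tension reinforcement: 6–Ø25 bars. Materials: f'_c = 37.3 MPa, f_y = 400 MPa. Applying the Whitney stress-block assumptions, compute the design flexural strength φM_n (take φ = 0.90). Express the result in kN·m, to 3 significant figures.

A_s = 6 × 491 = 2946 mm².
T = A_s f_y = 2946 × 400 = 1178400 N = 1178.4 kN.
From C = T: a = T/(0.85 f'_c b) = 1178400/(0.85 × 37.3 × 260) = 142.95 mm.
M_n = T(d − a/2) = 1178.4 kN × (650 − 71.475) mm = 681.73 kN·m.
φM_n = 0.90 × 681.73 = 613.56 kN·m.

φM_n ≈ 614 kN·m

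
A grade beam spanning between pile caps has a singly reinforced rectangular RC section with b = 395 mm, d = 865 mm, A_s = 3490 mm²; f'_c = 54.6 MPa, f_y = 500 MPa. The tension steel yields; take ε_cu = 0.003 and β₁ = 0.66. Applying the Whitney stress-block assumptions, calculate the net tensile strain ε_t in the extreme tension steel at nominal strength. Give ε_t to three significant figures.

a = A_s f_y/(0.85 f'_c b) = 95.19 mm.
β₁ = 0.66, so c = a/β₁ = 95.19/0.66 = 144.23 mm.
From the linear strain diagram with ε_cu = 0.003: ε_t = 0.003 (d − c)/c = 0.003 × (865 − 144.23)/144.23 = 0.0150.
Since ε_t ≥ 0.005, the section is tension-controlled.

ε_t ≈ 0.0150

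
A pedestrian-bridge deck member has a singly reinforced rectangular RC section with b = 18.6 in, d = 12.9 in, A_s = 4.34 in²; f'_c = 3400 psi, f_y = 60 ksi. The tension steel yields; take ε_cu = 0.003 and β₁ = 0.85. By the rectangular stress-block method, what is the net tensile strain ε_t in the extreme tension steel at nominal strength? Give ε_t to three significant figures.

a = A_s f_y/(0.85 f'_c b) = 4.844 in.
β₁ = 0.85, so c = a/β₁ = 4.844/0.85 = 5.699 in.
From the linear strain diagram with ε_cu = 0.003: ε_t = 0.003 (d − c)/c = 0.003 × (12.9 − 5.699)/5.699 = 0.00379.
ε_t < 0.004 — the section is over-reinforced for flexure under ACI limits.

ε_t ≈ 0.00379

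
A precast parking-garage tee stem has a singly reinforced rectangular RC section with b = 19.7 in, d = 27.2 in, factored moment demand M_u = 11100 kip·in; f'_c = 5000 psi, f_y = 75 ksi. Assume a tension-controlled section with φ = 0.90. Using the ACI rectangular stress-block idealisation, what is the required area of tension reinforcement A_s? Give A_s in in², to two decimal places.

A_s ≈ 6.81 in²

M_n = M_u/φ = 11100/0.90 = 12333.3 kip·in.
From M_n = 0.85 f'_c a b (d − a/2):
a = d − √(d² − 2M_n/(0.85 f'_c b)) = 27.2 − √(27.2² − 2 × 12333.3/(0.85 × 5 × 19.7)) = 6.100 in.
A_s = 0.85 f'_c a b / f_y = 0.85 × 5 × 6.100 × 19.7 / 75 = 6.810 in².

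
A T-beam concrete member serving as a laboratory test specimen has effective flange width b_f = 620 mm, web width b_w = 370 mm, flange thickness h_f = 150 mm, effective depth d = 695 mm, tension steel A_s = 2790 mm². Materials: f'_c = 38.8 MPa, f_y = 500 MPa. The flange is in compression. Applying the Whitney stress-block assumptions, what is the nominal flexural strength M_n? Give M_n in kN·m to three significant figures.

Tension: T = A_s f_y = 2790 × 500 = 1395000 N.
Try a within the flange: a = T/(0.85 f'_c b_f) = 1395000/(0.85 × 38.8 × 620) = 68.22 mm.
Since a = 68.22 ≤ h_f = 150 mm, the stress block lies entirely in the flange; analyse as a rectangular beam of width b_f.
M_n = T(d − a/2) = 1395000 × (695 − 34.11) = 921.94 × 10⁶ N·mm.
M_n = 921.94 kN·m.

M_n ≈ 922 kN·m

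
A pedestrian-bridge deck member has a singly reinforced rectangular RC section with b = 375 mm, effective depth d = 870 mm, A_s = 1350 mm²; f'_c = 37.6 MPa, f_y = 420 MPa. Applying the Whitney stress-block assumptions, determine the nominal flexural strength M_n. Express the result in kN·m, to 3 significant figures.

M_n ≈ 480 kN·m

T = A_s f_y = 1350 × 420 = 567000 N = 567 kN.
From C = T: a = T/(0.85 f'_c b) = 567000/(0.85 × 37.6 × 375) = 47.31 mm.
M_n = T(d − a/2) = 567 kN × (870 − 23.655) mm = 479.88 kN·m.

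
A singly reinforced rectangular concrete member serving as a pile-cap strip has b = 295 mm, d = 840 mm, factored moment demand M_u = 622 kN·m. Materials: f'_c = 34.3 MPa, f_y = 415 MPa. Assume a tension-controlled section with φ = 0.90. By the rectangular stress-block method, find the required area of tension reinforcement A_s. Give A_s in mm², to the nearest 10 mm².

M_n = M_u/φ = 622/0.90 = 691.111 kN·m.
With M_n = 0.85 f'_c a b (d − a/2), solve the quadratic for a:
a = d − √(d² − 2M_n/(0.85 f'_c b)) = 840 − √(840² − 2 × 691.111×10⁶/(0.85 × 34.3 × 295)) = 101.83 mm.
A_s = 0.85 f'_c a b / f_y = 0.85 × 34.3 × 101.83 × 295 / 415 = 2110.4 mm².

A_s ≈ 2110 mm²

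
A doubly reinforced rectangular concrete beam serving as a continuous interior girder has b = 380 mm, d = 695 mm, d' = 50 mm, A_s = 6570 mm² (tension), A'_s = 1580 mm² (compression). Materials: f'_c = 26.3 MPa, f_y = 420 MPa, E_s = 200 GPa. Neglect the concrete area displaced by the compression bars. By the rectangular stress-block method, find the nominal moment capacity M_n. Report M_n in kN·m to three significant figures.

M_n ≈ 1630 kN·m

Assume both tension and compression steel yield.
Net tension couple steel: A_s − A'_s = 4990 mm².
a = (A_s − A'_s) f_y / (0.85 f'_c b) = 2095800/(0.85 × 26.3 × 380) = 246.71 mm.
c = a/β₁ = 246.71/0.85 = 290.25 mm; ε'_s = 0.003(c − d')/c = 0.0025 ≥ f_y/E_s = 0.0021, so compression steel does yield.
M_n = (A_s − A'_s) f_y (d − a/2) + A'_s f_y (d − d') = [2095800 × (695 − 123.355) + 663600 × (695 − 50)] × 10⁻⁶ = 1198.05 + 428.02 = 1626.07 kN·m.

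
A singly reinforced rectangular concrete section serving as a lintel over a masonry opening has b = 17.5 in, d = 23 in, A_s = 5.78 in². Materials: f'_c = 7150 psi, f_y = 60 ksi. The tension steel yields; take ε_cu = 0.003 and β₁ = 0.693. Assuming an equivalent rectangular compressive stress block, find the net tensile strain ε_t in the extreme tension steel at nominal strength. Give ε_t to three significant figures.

ε_t ≈ 0.0117

a = A_s f_y/(0.85 f'_c b) = 3.261 in.
β₁ = 0.693, so c = a/β₁ = 3.261/0.693 = 4.706 in.
From the linear strain diagram with ε_cu = 0.003: ε_t = 0.003 (d − c)/c = 0.003 × (23 − 4.706)/4.706 = 0.0117.
Since ε_t ≥ 0.005, the section is tension-controlled.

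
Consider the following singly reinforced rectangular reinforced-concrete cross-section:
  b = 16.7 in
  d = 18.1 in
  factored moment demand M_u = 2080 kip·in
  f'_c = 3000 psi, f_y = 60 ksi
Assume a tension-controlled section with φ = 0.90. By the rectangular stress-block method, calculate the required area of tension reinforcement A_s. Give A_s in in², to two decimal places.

A_s ≈ 2.34 in²

M_n = M_u/φ = 2080/0.90 = 2311.11 kip·in.
From M_n = 0.85 f'_c a b (d − a/2):
a = d − √(d² − 2M_n/(0.85 f'_c b)) = 18.1 − √(18.1² − 2 × 2311.11/(0.85 × 3 × 16.7)) = 3.299 in.
A_s = 0.85 f'_c a b / f_y = 0.85 × 3 × 3.299 × 16.7 / 60 = 2.341 in².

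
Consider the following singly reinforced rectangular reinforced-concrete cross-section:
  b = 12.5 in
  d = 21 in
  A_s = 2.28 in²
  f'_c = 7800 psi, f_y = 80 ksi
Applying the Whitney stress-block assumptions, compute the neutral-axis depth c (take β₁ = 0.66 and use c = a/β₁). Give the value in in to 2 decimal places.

T = A_s f_y = 2.28 × 80 = 182.4 kips.
a = T/(0.85 f'_c b) = 182.4/(0.85 × 7.8 × 12.5) = 2.2009 in.
With β₁ = 0.66, c = a/β₁ = 2.2009/0.66 = 3.33 in.

c ≈ 3.33 in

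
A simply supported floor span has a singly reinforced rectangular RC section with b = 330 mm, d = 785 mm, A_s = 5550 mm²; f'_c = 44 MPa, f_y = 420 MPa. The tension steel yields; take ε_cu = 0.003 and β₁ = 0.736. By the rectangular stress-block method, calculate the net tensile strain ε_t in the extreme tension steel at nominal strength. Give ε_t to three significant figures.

a = A_s f_y/(0.85 f'_c b) = 188.87 mm.
β₁ = 0.736, so c = a/β₁ = 188.87/0.736 = 256.62 mm.
From the linear strain diagram with ε_cu = 0.003: ε_t = 0.003 (d − c)/c = 0.003 × (785 − 256.62)/256.62 = 0.00618.
Since ε_t ≥ 0.005, the section is tension-controlled.

ε_t ≈ 0.00618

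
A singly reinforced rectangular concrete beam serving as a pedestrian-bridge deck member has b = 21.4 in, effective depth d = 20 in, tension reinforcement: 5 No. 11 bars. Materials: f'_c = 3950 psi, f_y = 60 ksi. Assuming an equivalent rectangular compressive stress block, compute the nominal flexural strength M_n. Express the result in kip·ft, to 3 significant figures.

A_s = 5 × 1.56 = 7.8 in².
T = A_s f_y = 7.8 × 60 = 468 kips.
a = T/(0.85 f'_c b) = 468/(0.85 × 3.95 × 21.4) = 6.514 in.
M_n = T(d − a/2) = 468 × (20 − 3.257) = 7835.7 kip·in = 7835.7/12 = 652.98 kip·ft.

M_n ≈ 653 kip·ft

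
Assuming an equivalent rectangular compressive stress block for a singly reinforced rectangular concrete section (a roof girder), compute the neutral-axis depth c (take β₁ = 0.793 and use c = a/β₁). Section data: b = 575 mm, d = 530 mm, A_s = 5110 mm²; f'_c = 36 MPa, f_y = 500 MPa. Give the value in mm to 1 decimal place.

c ≈ 183.1 mm

T = A_s f_y = 5110 × 500 = 2555000 N = 2555 kN.
Setting C = 0.85 f'_c a b equal to T: a = 2555000/(0.85 × 36 × 575) = 145.212 mm.
With β₁ = 0.793, c = a/β₁ = 145.212/0.793 = 183.1 mm.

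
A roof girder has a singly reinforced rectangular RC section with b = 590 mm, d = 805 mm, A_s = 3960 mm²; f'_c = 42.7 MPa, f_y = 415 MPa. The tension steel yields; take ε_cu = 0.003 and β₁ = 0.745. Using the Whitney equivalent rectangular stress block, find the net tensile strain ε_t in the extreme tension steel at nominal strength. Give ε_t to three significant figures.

a = A_s f_y/(0.85 f'_c b) = 76.74 mm.
β₁ = 0.745, so c = a/β₁ = 76.74/0.745 = 103.01 mm.
From the linear strain diagram with ε_cu = 0.003: ε_t = 0.003 (d − c)/c = 0.003 × (805 − 103.01)/103.01 = 0.0204.
Since ε_t ≥ 0.005, the section is tension-controlled.

ε_t ≈ 0.0204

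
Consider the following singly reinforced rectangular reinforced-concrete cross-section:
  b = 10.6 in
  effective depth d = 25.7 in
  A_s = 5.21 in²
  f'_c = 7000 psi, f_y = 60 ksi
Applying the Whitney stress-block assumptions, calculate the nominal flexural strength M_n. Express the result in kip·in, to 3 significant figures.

M_n ≈ 7260 kip·in

T = A_s f_y = 5.21 × 60 = 312.6 kips.
a = T/(0.85 f'_c b) = 312.6/(0.85 × 7 × 10.6) = 4.956 in.
M_n = T(d − a/2) = 312.6 × (25.7 − 2.478) = 7259.2 kip·in.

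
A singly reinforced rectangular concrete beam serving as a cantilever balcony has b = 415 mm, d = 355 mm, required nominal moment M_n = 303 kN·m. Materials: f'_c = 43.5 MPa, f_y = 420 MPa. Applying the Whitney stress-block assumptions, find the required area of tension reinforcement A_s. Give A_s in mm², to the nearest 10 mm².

With M_n = 0.85 f'_c a b (d − a/2), solve the quadratic for a:
a = d − √(d² − 2M_n/(0.85 f'_c b)) = 355 − √(355² − 2 × 303×10⁶/(0.85 × 43.5 × 415)) = 60.84 mm.
A_s = 0.85 f'_c a b / f_y = 0.85 × 43.5 × 60.84 × 415 / 420 = 2222.8 mm².

A_s ≈ 2220 mm²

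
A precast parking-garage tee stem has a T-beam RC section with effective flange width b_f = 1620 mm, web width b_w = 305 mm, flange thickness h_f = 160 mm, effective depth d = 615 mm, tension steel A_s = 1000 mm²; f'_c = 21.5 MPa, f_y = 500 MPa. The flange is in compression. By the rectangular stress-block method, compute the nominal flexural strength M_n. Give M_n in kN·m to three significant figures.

Tension: T = A_s f_y = 1000 × 500 = 500000 N.
Try a within the flange: a = T/(0.85 f'_c b_f) = 500000/(0.85 × 21.5 × 1620) = 16.89 mm.
Since a = 16.89 ≤ h_f = 160 mm, the stress block lies entirely in the flange; analyse as a rectangular beam of width b_f.
M_n = T(d − a/2) = 500000 × (615 − 8.445) = 303.28 × 10⁶ N·mm.
M_n = 303.28 kN·m.

M_n ≈ 303 kN·m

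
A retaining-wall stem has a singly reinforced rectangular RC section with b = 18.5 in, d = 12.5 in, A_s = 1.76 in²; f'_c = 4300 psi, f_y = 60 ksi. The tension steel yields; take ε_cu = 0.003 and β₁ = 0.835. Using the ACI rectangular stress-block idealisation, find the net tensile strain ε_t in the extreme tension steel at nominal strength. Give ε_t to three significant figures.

ε_t ≈ 0.0170

a = A_s f_y/(0.85 f'_c b) = 1.562 in.
β₁ = 0.835, so c = a/β₁ = 1.562/0.835 = 1.871 in.
From the linear strain diagram with ε_cu = 0.003: ε_t = 0.003 (d − c)/c = 0.003 × (12.5 − 1.871)/1.871 = 0.0170.
Since ε_t ≥ 0.005, the section is tension-controlled.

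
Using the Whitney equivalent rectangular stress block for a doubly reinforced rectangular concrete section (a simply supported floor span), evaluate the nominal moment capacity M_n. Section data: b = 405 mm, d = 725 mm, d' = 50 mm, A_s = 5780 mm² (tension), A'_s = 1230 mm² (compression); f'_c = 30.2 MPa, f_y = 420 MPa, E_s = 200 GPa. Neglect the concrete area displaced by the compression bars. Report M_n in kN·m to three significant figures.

Assume both tension and compression steel yield.
Net tension couple steel: A_s − A'_s = 4550 mm².
a = (A_s − A'_s) f_y / (0.85 f'_c b) = 1911000/(0.85 × 30.2 × 405) = 183.81 mm.
c = a/β₁ = 183.81/0.834 = 220.40 mm; ε'_s = 0.003(c − d')/c = 0.0023 ≥ f_y/E_s = 0.0021, so compression steel does yield.
M_n = (A_s − A'_s) f_y (d − a/2) + A'_s f_y (d − d') = [1911000 × (725 − 91.905) + 516600 × (725 − 50)] × 10⁻⁶ = 1209.84 + 348.71 = 1558.55 kN·m.

M_n ≈ 1560 kN·m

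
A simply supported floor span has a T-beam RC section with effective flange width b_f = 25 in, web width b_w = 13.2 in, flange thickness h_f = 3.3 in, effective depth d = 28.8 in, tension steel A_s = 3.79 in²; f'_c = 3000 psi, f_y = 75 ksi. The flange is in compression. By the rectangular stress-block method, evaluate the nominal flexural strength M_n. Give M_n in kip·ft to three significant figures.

M_n ≈ 626 kip·ft

Tension: T = A_s f_y = 3.79 × 75 = 284.25 kips.
Try a within the flange: a = T/(0.85 f'_c b_f) = 284.25/(0.85 × 3 × 25) = 4.459 in.
a = 4.459 > h_f = 3.3 in: the block extends into the web. Split into flange-overhang and web parts.
C_f = 0.85 f'_c (b_f − b_w) h_f = 0.85 × 3 × (25 − 13.2) × 3.3 = 99.3 kips.
Remaining web compression depth: a_w = (T − C_f)/(0.85 f'_c b_w) = (284.25 − 99.3)/(0.85 × 3 × 13.2) = 5.495 in.
M_n = C_f(d − h_f/2) + (T − C_f)(d − a_w/2) = 99.3 × (28.8 − 1.65) + 184.95 × (28.8 − 2.7475) = 2696.0 + 4818.4 = 7514.4 kip·in.
M_n = 7514.4/12 = 626.20 kip·ft.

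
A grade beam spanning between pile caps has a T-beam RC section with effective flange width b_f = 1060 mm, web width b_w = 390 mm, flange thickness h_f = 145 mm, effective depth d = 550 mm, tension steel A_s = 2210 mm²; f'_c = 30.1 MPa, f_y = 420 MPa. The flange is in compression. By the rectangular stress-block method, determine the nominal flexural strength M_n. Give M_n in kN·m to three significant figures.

Tension: T = A_s f_y = 2210 × 420 = 928200 N.
Try a within the flange: a = T/(0.85 f'_c b_f) = 928200/(0.85 × 30.1 × 1060) = 34.23 mm.
Since a = 34.23 ≤ h_f = 145 mm, the stress block lies entirely in the flange; analyse as a rectangular beam of width b_f.
M_n = T(d − a/2) = 928200 × (550 − 17.115) = 494.62 × 10⁶ N·mm.
M_n = 494.62 kN·m.

M_n ≈ 495 kN·m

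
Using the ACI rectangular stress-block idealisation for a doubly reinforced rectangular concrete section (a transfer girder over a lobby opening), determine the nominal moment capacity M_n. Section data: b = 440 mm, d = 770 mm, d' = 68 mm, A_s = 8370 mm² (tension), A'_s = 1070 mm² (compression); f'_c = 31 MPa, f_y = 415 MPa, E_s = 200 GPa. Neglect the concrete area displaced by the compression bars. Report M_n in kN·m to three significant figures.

Assume both tension and compression steel yield.
Net tension couple steel: A_s − A'_s = 7300 mm².
a = (A_s − A'_s) f_y / (0.85 f'_c b) = 3029500/(0.85 × 31 × 440) = 261.30 mm.
c = a/β₁ = 261.30/0.829 = 315.20 mm; ε'_s = 0.003(c − d')/c = 0.0024 ≥ f_y/E_s = 0.0021, so compression steel does yield.
M_n = (A_s − A'_s) f_y (d − a/2) + A'_s f_y (d − d') = [3029500 × (770 − 130.65) + 444050 × (770 − 68)] × 10⁻⁶ = 1936.91 + 311.72 = 2248.63 kN·m.

M_n ≈ 2250 kN·m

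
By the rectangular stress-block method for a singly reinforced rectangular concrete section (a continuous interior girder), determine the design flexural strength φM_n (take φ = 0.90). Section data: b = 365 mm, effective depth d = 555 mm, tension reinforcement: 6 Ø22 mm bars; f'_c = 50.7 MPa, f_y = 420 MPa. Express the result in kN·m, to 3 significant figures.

φM_n ≈ 452 kN·m

A_s = 6 × 380 = 2280 mm².
T = A_s f_y = 2280 × 420 = 957600 N = 957.6 kN.
From C = T: a = T/(0.85 f'_c b) = 957600/(0.85 × 50.7 × 365) = 60.88 mm.
M_n = T(d − a/2) = 957.6 kN × (555 − 30.44) mm = 502.32 kN·m.
φM_n = 0.90 × 502.32 = 452.09 kN·m.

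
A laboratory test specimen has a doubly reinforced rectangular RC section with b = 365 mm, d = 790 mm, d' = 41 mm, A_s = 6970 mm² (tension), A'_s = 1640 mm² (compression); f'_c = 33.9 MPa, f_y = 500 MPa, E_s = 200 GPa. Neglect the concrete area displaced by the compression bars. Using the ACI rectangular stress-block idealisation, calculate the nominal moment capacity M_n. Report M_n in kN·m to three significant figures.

M_n ≈ 2380 kN·m

Assume both tension and compression steel yield.
Net tension couple steel: A_s − A'_s = 5330 mm².
a = (A_s − A'_s) f_y / (0.85 f'_c b) = 2665000/(0.85 × 33.9 × 365) = 253.39 mm.
c = a/β₁ = 253.39/0.808 = 313.60 mm; ε'_s = 0.003(c − d')/c = 0.0026 ≥ f_y/E_s = 0.0025, so compression steel does yield.
M_n = (A_s − A'_s) f_y (d − a/2) + A'_s f_y (d − d') = [2665000 × (790 − 126.695) + 820000 × (790 − 41)] × 10⁻⁶ = 1767.71 + 614.18 = 2381.89 kN·m.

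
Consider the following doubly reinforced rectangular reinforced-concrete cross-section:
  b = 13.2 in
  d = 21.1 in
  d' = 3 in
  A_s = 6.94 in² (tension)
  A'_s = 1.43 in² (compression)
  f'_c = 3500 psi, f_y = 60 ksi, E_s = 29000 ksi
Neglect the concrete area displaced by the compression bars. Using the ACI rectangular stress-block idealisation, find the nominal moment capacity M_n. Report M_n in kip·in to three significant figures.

M_n ≈ 7140 kip·in

Assume both steels yield.
a = (A_s − A'_s) f_y/(0.85 f'_c b) = (6.94 − 1.43) × 60/(0.85 × 3.5 × 13.2) = 8.419 in.
c = a/β₁ = 8.419/0.85 = 9.905 in; ε'_s = 0.003(c − d')/c = 0.0021 ≥ ε_y = 0.0021, so the compression steel yields.
M_n = (A_s − A'_s) f_y (d − a/2) + A'_s f_y (d − d') = 330.6 × (21.1 − 4.2095) + 85.8 × (21.1 − 3) = 5584.0 + 1553.0 = 7137.0 kip·in.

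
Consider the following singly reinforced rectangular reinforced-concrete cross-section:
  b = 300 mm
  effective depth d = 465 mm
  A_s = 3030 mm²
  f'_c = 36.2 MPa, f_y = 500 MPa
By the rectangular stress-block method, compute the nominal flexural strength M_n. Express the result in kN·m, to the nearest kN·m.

M_n ≈ 580 kN·m

T = A_s f_y = 3030 × 500 = 1515000 N = 1515 kN.
From C = T: a = T/(0.85 f'_c b) = 1515000/(0.85 × 36.2 × 300) = 164.12 mm.
M_n = T(d − a/2) = 1515 kN × (465 − 82.06) mm = 580.15 kN·m.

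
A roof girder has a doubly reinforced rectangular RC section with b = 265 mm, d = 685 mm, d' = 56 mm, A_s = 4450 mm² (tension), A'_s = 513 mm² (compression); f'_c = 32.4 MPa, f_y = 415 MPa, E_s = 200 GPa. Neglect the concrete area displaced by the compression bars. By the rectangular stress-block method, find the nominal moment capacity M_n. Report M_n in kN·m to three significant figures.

M_n ≈ 1070 kN·m

Assume both tension and compression steel yield.
Net tension couple steel: A_s − A'_s = 3937 mm².
a = (A_s − A'_s) f_y / (0.85 f'_c b) = 1633855/(0.85 × 32.4 × 265) = 223.87 mm.
c = a/β₁ = 223.87/0.819 = 273.35 mm; ε'_s = 0.003(c − d')/c = 0.0024 ≥ f_y/E_s = 0.0021, so compression steel does yield.
M_n = (A_s − A'_s) f_y (d − a/2) + A'_s f_y (d − d') = [1633855 × (685 − 111.935) + 212895 × (685 − 56)] × 10⁻⁶ = 936.31 + 133.91 = 1070.22 kN·m.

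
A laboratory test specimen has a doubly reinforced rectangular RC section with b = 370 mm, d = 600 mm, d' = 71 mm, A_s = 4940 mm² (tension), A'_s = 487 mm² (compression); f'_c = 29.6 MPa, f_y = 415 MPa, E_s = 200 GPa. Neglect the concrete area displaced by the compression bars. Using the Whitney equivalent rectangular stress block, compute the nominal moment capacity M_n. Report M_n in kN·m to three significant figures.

M_n ≈ 1030 kN·m

Assume both tension and compression steel yield.
Net tension couple steel: A_s − A'_s = 4453 mm².
a = (A_s − A'_s) f_y / (0.85 f'_c b) = 1847995/(0.85 × 29.6 × 370) = 198.51 mm.
c = a/β₁ = 198.51/0.839 = 236.60 mm; ε'_s = 0.003(c − d')/c = 0.0021 ≥ f_y/E_s = 0.0021, so compression steel does yield.
M_n = (A_s − A'_s) f_y (d − a/2) + A'_s f_y (d − d') = [1847995 × (600 − 99.255) + 202105 × (600 − 71)] × 10⁻⁶ = 925.37 + 106.91 = 1032.28 kN·m.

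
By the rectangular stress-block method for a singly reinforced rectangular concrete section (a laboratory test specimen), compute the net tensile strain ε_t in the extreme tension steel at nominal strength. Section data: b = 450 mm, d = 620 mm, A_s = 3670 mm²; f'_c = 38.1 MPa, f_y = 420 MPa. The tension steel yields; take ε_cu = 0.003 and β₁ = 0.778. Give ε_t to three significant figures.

a = A_s f_y/(0.85 f'_c b) = 105.77 mm.
β₁ = 0.778, so c = a/β₁ = 105.77/0.778 = 135.95 mm.
From the linear strain diagram with ε_cu = 0.003: ε_t = 0.003 (d − c)/c = 0.003 × (620 − 135.95)/135.95 = 0.0107.
Since ε_t ≥ 0.005, the section is tension-controlled.

ε_t ≈ 0.0107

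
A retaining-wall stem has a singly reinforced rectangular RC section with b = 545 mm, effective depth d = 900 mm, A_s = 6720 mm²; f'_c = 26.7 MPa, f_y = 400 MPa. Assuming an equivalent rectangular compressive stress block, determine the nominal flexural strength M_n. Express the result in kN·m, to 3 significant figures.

M_n ≈ 2130 kN·m

T = A_s f_y = 6720 × 400 = 2688000 N = 2688 kN.
From C = T: a = T/(0.85 f'_c b) = 2688000/(0.85 × 26.7 × 545) = 217.32 mm.
M_n = T(d − a/2) = 2688 kN × (900 − 108.66) mm = 2127.12 kN·m.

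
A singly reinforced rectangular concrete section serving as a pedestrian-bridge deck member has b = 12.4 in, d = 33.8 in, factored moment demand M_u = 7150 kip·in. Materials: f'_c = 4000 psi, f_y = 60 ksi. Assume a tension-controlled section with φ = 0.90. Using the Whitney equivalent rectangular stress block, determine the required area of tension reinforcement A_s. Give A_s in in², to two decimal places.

M_n = M_u/φ = 7150/0.90 = 7944.44 kip·in.
From M_n = 0.85 f'_c a b (d − a/2):
a = d − √(d² − 2M_n/(0.85 f'_c b)) = 33.8 − √(33.8² − 2 × 7944.44/(0.85 × 4 × 12.4)) = 6.131 in.
A_s = 0.85 f'_c a b / f_y = 0.85 × 4 × 6.131 × 12.4 / 60 = 4.308 in².

A_s ≈ 4.31 in²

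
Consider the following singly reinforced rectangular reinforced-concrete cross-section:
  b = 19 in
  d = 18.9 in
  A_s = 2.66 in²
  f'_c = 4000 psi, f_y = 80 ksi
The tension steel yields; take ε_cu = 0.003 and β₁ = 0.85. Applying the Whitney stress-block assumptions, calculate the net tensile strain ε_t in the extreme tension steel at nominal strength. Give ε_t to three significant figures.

ε_t ≈ 0.0116

a = A_s f_y/(0.85 f'_c b) = 3.294 in.
β₁ = 0.85, so c = a/β₁ = 3.294/0.85 = 3.875 in.
From the linear strain diagram with ε_cu = 0.003: ε_t = 0.003 (d − c)/c = 0.003 × (18.9 − 3.875)/3.875 = 0.0116.
Since ε_t ≥ 0.005, the section is tension-controlled.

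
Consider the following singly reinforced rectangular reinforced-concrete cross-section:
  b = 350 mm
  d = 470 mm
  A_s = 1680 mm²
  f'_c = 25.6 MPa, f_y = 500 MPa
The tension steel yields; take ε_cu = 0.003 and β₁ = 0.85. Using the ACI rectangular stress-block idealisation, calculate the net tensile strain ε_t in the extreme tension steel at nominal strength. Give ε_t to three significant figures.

a = A_s f_y/(0.85 f'_c b) = 110.29 mm.
β₁ = 0.85, so c = a/β₁ = 110.29/0.85 = 129.75 mm.
From the linear strain diagram with ε_cu = 0.003: ε_t = 0.003 (d − c)/c = 0.003 × (470 − 129.75)/129.75 = 0.00787.
Since ε_t ≥ 0.005, the section is tension-controlled.

ε_t ≈ 0.00787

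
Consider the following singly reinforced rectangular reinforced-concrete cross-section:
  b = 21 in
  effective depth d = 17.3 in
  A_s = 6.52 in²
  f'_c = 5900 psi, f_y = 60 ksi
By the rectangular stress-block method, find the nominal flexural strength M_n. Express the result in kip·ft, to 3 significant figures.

M_n ≈ 503 kip·ft

T = A_s f_y = 6.52 × 60 = 391.2 kips.
a = T/(0.85 f'_c b) = 391.2/(0.85 × 5.9 × 21) = 3.715 in.
M_n = T(d − a/2) = 391.2 × (17.3 − 1.8575) = 6041.1 kip·in = 6041.1/12 = 503.43 kip·ft.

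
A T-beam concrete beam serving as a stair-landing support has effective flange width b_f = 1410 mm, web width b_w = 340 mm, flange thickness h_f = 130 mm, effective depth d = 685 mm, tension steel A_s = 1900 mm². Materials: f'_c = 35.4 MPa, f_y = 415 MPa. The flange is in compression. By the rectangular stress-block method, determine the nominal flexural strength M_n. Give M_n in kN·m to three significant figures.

Tension: T = A_s f_y = 1900 × 415 = 788500 N.
Try a within the flange: a = T/(0.85 f'_c b_f) = 788500/(0.85 × 35.4 × 1410) = 18.58 mm.
Since a = 18.58 ≤ h_f = 130 mm, the stress block lies entirely in the flange; analyse as a rectangular beam of width b_f.
M_n = T(d − a/2) = 788500 × (685 − 9.29) = 532.80 × 10⁶ N·mm.
M_n = 532.80 kN·m.

M_n ≈ 533 kN·m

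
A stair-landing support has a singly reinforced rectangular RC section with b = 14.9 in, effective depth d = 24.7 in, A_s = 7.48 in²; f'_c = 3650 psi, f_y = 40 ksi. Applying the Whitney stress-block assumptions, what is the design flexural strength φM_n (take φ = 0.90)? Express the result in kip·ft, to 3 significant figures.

φM_n ≈ 482 kip·ft

T = A_s f_y = 7.48 × 40 = 299.2 kips.
a = T/(0.85 f'_c b) = 299.2/(0.85 × 3.65 × 14.9) = 6.472 in.
M_n = T(d − a/2) = 299.2 × (24.7 − 3.236) = 6422.0 kip·in = 6422.0/12 = 535.17 kip·ft.
φM_n = 0.90 × 535.17 = 481.65 kip·ft.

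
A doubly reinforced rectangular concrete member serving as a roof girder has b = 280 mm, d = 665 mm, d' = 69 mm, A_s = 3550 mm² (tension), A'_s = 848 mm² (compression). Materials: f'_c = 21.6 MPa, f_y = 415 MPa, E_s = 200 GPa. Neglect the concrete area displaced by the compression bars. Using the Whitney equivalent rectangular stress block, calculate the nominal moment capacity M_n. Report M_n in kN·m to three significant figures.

M_n ≈ 833 kN·m

Assume both tension and compression steel yield.
Net tension couple steel: A_s − A'_s = 2702 mm².
a = (A_s − A'_s) f_y / (0.85 f'_c b) = 1121330/(0.85 × 21.6 × 280) = 218.12 mm.
c = a/β₁ = 218.12/0.85 = 256.61 mm; ε'_s = 0.003(c − d')/c = 0.0022 ≥ f_y/E_s = 0.0021, so compression steel does yield.
M_n = (A_s − A'_s) f_y (d − a/2) + A'_s f_y (d − d') = [1121330 × (665 − 109.06) + 351920 × (665 − 69)] × 10⁻⁶ = 623.39 + 209.74 = 833.13 kN·m.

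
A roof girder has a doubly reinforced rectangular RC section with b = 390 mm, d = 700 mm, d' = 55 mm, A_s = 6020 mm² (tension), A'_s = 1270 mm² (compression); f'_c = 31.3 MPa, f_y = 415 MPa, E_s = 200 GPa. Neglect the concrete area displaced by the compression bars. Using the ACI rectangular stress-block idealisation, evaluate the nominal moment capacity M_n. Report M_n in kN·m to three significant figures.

M_n ≈ 1530 kN·m

Assume both tension and compression steel yield.
Net tension couple steel: A_s − A'_s = 4750 mm².
a = (A_s − A'_s) f_y / (0.85 f'_c b) = 1971250/(0.85 × 31.3 × 390) = 189.98 mm.
c = a/β₁ = 189.98/0.826 = 230.00 mm; ε'_s = 0.003(c − d')/c = 0.0023 ≥ f_y/E_s = 0.0021, so compression steel does yield.
M_n = (A_s − A'_s) f_y (d − a/2) + A'_s f_y (d − d') = [1971250 × (700 − 94.99) + 527050 × (700 − 55)] × 10⁻⁶ = 1192.63 + 339.95 = 1532.58 kN·m.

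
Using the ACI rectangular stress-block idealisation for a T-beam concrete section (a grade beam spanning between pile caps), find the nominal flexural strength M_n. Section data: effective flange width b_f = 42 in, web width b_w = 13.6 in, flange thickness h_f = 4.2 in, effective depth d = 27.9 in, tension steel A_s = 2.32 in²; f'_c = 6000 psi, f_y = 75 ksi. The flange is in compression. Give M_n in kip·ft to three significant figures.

M_n ≈ 399 kip·ft

Tension: T = A_s f_y = 2.32 × 75 = 174 kips.
Try a within the flange: a = T/(0.85 f'_c b_f) = 174/(0.85 × 6 × 42) = 0.812 in.
Since a = 0.812 ≤ h_f = 4.2 in, the stress block lies entirely in the flange; analyse as a rectangular beam of width b_f.
M_n = T(d − a/2) = 174 × (27.9 − 0.406) = 4784.0 kip·in.
M_n = 4784.0/12 = 398.67 kip·ft.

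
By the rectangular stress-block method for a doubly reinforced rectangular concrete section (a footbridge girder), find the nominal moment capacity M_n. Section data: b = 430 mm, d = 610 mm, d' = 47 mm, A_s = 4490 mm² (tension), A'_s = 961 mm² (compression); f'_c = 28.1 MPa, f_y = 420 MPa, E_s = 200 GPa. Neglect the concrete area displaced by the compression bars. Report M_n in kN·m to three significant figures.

M_n ≈ 1020 kN·m

Assume both tension and compression steel yield.
Net tension couple steel: A_s − A'_s = 3529 mm².
a = (A_s − A'_s) f_y / (0.85 f'_c b) = 1482180/(0.85 × 28.1 × 430) = 144.31 mm.
c = a/β₁ = 144.31/0.849 = 169.98 mm; ε'_s = 0.003(c − d')/c = 0.0022 ≥ f_y/E_s = 0.0021, so compression steel does yield.
M_n = (A_s − A'_s) f_y (d − a/2) + A'_s f_y (d − d') = [1482180 × (610 − 72.155) + 403620 × (610 − 47)] × 10⁻⁶ = 797.18 + 227.24 = 1024.42 kN·m.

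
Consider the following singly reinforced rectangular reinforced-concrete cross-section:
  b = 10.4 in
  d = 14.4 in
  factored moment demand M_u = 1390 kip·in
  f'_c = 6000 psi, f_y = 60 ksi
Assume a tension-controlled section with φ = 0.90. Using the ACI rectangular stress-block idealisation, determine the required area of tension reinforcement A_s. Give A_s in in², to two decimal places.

A_s ≈ 1.93 in²

M_n = M_u/φ = 1390/0.90 = 1544.44 kip·in.
From M_n = 0.85 f'_c a b (d − a/2):
a = d − √(d² − 2M_n/(0.85 f'_c b)) = 14.4 − √(14.4² − 2 × 1544.44/(0.85 × 6 × 10.4)) = 2.188 in.
A_s = 0.85 f'_c a b / f_y = 0.85 × 6 × 2.188 × 10.4 / 60 = 1.934 in².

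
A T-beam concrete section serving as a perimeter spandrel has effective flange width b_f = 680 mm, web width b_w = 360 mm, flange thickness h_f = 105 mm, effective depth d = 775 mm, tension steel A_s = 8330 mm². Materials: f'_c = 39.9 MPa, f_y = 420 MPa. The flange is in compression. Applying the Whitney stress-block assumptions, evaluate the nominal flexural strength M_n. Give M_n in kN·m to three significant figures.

Tension: T = A_s f_y = 8330 × 420 = 3498600 N.
Try a within the flange: a = T/(0.85 f'_c b_f) = 3498600/(0.85 × 39.9 × 680) = 151.70 mm.
a = 151.70 > h_f = 105 mm: the block extends into the web. Split into flange-overhang and web parts.
C_f = 0.85 f'_c (b_f − b_w) h_f = 0.85 × 39.9 × (680 − 360) × 105 = 1139544 N.
Remaining web compression depth: a_w = (T − C_f)/(0.85 f'_c b_w) = (3498600 − 1139544)/(0.85 × 39.9 × 360) = 193.22 mm.
M_n = C_f(d − h_f/2) + (T − C_f)(d − a_w/2) = 1139544 × (775 − 52.5) + 2359056 × (775 − 96.61) = 823.32 + 1600.36 = 2423.68 × 10⁶ N·mm.
M_n = 2423.68 kN·m.

M_n ≈ 2420 kN·m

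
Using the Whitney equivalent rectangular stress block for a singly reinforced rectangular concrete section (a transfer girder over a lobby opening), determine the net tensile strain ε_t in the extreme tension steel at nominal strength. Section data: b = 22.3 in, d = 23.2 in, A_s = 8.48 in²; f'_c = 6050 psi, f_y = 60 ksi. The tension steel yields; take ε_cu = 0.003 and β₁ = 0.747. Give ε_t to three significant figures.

ε_t ≈ 0.00872

a = A_s f_y/(0.85 f'_c b) = 4.437 in.
β₁ = 0.747, so c = a/β₁ = 4.437/0.747 = 5.940 in.
From the linear strain diagram with ε_cu = 0.003: ε_t = 0.003 (d − c)/c = 0.003 × (23.2 − 5.940)/5.940 = 0.00872.
Since ε_t ≥ 0.005, the section is tension-controlled.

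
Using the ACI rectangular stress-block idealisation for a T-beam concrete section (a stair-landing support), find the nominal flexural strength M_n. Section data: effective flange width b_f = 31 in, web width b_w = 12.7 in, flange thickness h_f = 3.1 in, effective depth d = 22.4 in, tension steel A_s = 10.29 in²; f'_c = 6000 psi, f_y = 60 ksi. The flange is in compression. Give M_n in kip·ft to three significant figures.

M_n ≈ 1050 kip·ft

Tension: T = A_s f_y = 10.29 × 60 = 617.4 kips.
Try a within the flange: a = T/(0.85 f'_c b_f) = 617.4/(0.85 × 6 × 31) = 3.905 in.
a = 3.905 > h_f = 3.1 in: the block extends into the web. Split into flange-overhang and web parts.
C_f = 0.85 f'_c (b_f − b_w) h_f = 0.85 × 6 × (31 − 12.7) × 3.1 = 289.3 kips.
Remaining web compression depth: a_w = (T − C_f)/(0.85 f'_c b_w) = (617.4 − 289.3)/(0.85 × 6 × 12.7) = 5.066 in.
M_n = C_f(d − h_f/2) + (T − C_f)(d − a_w/2) = 289.3 × (22.4 − 1.55) + 328.1 × (22.4 − 2.533) = 6031.9 + 6518.4 = 12550.3 kip·in.
M_n = 12550.3/12 = 1045.86 kip·ft.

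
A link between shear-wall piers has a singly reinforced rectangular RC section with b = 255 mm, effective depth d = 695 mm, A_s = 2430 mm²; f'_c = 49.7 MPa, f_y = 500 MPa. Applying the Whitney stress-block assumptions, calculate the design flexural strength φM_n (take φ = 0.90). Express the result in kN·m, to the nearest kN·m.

T = A_s f_y = 2430 × 500 = 1215000 N = 1215 kN.
From C = T: a = T/(0.85 f'_c b) = 1215000/(0.85 × 49.7 × 255) = 112.79 mm.
M_n = T(d − a/2) = 1215 kN × (695 − 56.395) mm = 775.91 kN·m.
φM_n = 0.90 × 775.91 = 698.32 kN·m.

φM_n ≈ 698 kN·m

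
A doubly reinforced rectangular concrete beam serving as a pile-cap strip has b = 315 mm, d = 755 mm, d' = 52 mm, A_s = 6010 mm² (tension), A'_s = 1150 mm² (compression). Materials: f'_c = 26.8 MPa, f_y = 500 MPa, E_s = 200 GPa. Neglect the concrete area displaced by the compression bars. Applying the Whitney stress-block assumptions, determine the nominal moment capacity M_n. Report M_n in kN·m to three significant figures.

M_n ≈ 1830 kN·m

Assume both tension and compression steel yield.
Net tension couple steel: A_s − A'_s = 4860 mm².
a = (A_s − A'_s) f_y / (0.85 f'_c b) = 2430000/(0.85 × 26.8 × 315) = 338.64 mm.
c = a/β₁ = 338.64/0.85 = 398.40 mm; ε'_s = 0.003(c − d')/c = 0.0026 ≥ f_y/E_s = 0.0025, so compression steel does yield.
M_n = (A_s − A'_s) f_y (d − a/2) + A'_s f_y (d − d') = [2430000 × (755 − 169.32) + 575000 × (755 − 52)] × 10⁻⁶ = 1423.20 + 404.23 = 1827.43 kN·m.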